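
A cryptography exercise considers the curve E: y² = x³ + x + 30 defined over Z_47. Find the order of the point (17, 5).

2P: tangent at (17, 5): λ = (3·17² + 1)/(2·5) ≡ 22/10. 10⁻¹ ≡ 33 (mod 47) since 10·33 = 330 ≡ 1, so λ ≡ 22·33 ≡ 21.
  x = λ² - 17 - 17 = 441 - 34 ≡ 31; y = λ·(17 - 31) - 5 ≡ 30. → (31, 30)
3P: (31, 30) + (17, 5). λ = (5 - 30)/(17 - 31) ≡ 22/33 mod 47. 33⁻¹ ≡ 10 (mod 47), so λ ≡ 32.
  x = λ² - 31 - 17 = 1024 - 48 ≡ 36; y = λ·(31 - 36) - 30 ≡ 45. → (36, 45)
4P: (36, 45) + (17, 5). λ = (5 - 45)/(17 - 36) ≡ 7/28 mod 47. 28⁻¹ ≡ 42 (mod 47), so λ ≡ 12.
  x = λ² - 36 - 17 = 144 - 53 ≡ 44; y = λ·(36 - 44) - 45 ≡ 0. → (44, 0)
5P: (44, 0) + (17, 5). λ = (5 - 0)/(17 - 44) ≡ 5/20 mod 47. 20⁻¹ ≡ 40 (mod 47) since 20·40 = 800 ≡ 1, so λ ≡ 12.
  x = λ² - 44 - 17 = 144 - 61 ≡ 36; y = λ·(44 - 36) - 0 ≡ 2. → (36, 2)
6P: (36, 2) + (17, 5). λ = (5 - 2)/(17 - 36) ≡ 3/28 mod 47. 28⁻¹ ≡ 42 (mod 47), so λ ≡ 32.
  x = λ² - 36 - 17 = 1024 - 53 ≡ 31; y = λ·(36 - 31) - 2 ≡ 17. → (31, 17)
7P: (31, 17) + (17, 5). λ = (5 - 17)/(17 - 31) ≡ 35/33 mod 47. 33⁻¹ ≡ 10 (mod 47), so λ ≡ 21.
  x = λ² - 31 - 17 = 441 - 48 ≡ 17; y = λ·(31 - 17) - 17 ≡ 42. → (17, 42)
8P: (17, 42) + (17, 5): same x and y₁ ≡ -y₂, so the sum is the point at infinity.
8P = the point at infinity, so the order is 8.

8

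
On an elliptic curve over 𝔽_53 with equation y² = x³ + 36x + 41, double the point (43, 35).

tangent at (43, 35): λ = (3·43² + 36)/(2·35) ≡ 18/17. 17⁻¹ ≡ 25 (mod 53), so λ ≡ 18·25 ≡ 26.
  x = λ² - 43 - 43 = 676 - 86 ≡ 7; y = λ·(43 - 7) - 35 ≡ 0. → (7, 0)

(7, 0)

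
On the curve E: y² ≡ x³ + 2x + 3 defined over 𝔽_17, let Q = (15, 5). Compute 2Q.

(8, 15)

tangent at (15, 5): λ = (3·15² + 2)/(2·5) ≡ 14/10. 10⁻¹ ≡ 12 (mod 17), so λ ≡ 14·12 ≡ 15.
  x = λ² - 15 - 15 = 225 - 30 ≡ 8; y = λ·(15 - 8) - 5 ≡ 15. → (8, 15)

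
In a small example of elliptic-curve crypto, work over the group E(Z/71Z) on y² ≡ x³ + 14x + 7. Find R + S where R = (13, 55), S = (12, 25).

(23, 0)

(13, 55) + (12, 25). λ = (25 - 55)/(12 - 13) ≡ 41/70 mod 71. 70⁻¹ ≡ 70 (mod 71), so λ ≡ 30.
  x = λ² - 13 - 12 = 900 - 25 ≡ 23; y = λ·(13 - 23) - 55 ≡ 0. → (23, 0)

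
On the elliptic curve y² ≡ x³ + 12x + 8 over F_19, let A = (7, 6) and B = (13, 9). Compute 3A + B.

(7, 13)

First 3A:
Repeated addition: build up to 3A.
2A: tangent at (7, 6): λ = (3·7² + 12)/(2·6) ≡ 7/12. 12⁻¹ ≡ 8 (mod 19) since 12·8 = 96 ≡ 1, so λ ≡ 7·8 ≡ 18.
  x = λ² - 7 - 7 = 324 - 14 ≡ 6; y = λ·(7 - 6) - 6 ≡ 12. → (6, 12)
3A: (6, 12) + (7, 6). λ = (6 - 12)/(7 - 6) ≡ 13/1 mod 19. 1⁻¹ ≡ 1 (mod 19), so λ ≡ 13.
  x = λ² - 6 - 7 = 169 - 13 ≡ 4; y = λ·(6 - 4) - 12 ≡ 14. → (4, 14)
3A = (4, 14).
Finally 3A + B:
(4, 14) + (13, 9). λ = (9 - 14)/(13 - 4) ≡ 14/9 mod 19. 9⁻¹ ≡ 17 (mod 19), so λ ≡ 10.
  x = λ² - 4 - 13 = 100 - 17 ≡ 7; y = λ·(4 - 7) - 14 ≡ 13. → (7, 13)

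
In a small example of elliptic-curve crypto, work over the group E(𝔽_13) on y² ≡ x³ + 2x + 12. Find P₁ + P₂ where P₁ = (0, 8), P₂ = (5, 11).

(12, 3)

(0, 8) + (5, 11). λ = (11 - 8)/(5 - 0) ≡ 3/5 mod 13. 5⁻¹ ≡ 8 (mod 13) since 5·8 = 40 ≡ 1, so λ ≡ 11.
  x = λ² - 0 - 5 = 121 - 5 ≡ 12; y = λ·(0 - 12) - 8 ≡ 3. → (12, 3)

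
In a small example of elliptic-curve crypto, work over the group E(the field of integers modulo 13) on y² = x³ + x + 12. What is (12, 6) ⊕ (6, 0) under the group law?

(9, 10)

(12, 6) + (6, 0). λ = (0 - 6)/(6 - 12) ≡ 7/7 mod 13. 7⁻¹ ≡ 2 (mod 13), so λ ≡ 1.
  x = λ² - 12 - 6 = 1 - 18 ≡ 9; y = λ·(12 - 9) - 6 ≡ 10. → (9, 10)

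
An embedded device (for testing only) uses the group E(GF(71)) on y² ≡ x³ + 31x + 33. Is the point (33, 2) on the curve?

no

y² = 2² ≡ 4; x³ + 31x + 33 = 36993 ≡ 2 (mod 71). 4 ≠ 2.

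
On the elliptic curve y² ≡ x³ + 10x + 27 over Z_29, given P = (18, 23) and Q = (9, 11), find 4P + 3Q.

(27, 17)

First 4P:
Repeated addition: build up to 4P.
2P: tangent at (18, 23): λ = (3·18² + 10)/(2·23) ≡ 25/17. 17⁻¹ ≡ 12 (mod 29), so λ ≡ 25·12 ≡ 10.
  x = λ² - 18 - 18 = 100 - 36 ≡ 6; y = λ·(18 - 6) - 23 ≡ 10. → (6, 10)
3P: (6, 10) + (18, 23). λ = (23 - 10)/(18 - 6) ≡ 13/12 mod 29. 12⁻¹ ≡ 17 (mod 29) since 12·17 = 204 ≡ 1, so λ ≡ 18.
  x = λ² - 6 - 18 = 324 - 24 ≡ 10; y = λ·(6 - 10) - 10 ≡ 5. → (10, 5)
4P: (10, 5) + (18, 23). λ = (23 - 5)/(18 - 10) ≡ 18/8 mod 29. 8⁻¹ ≡ 11 (mod 29), so λ ≡ 24.
  x = λ² - 10 - 18 = 576 - 28 ≡ 26; y = λ·(10 - 26) - 5 ≡ 17. → (26, 17)
4P = (26, 17).
Next 3Q:
Repeated addition: build up to 3Q.
2Q: tangent at (9, 11): λ = (3·9² + 10)/(2·11) ≡ 21/22. 22⁻¹ ≡ 4 (mod 29) since 22·4 = 88 ≡ 1, so λ ≡ 21·4 ≡ 26.
  x = λ² - 9 - 9 = 676 - 18 ≡ 20; y = λ·(9 - 20) - 11 ≡ 22. → (20, 22)
3Q: (20, 22) + (9, 11). λ = (11 - 22)/(9 - 20) ≡ 18/18 mod 29. 18⁻¹ ≡ 21 (mod 29), so λ ≡ 1.
  x = λ² - 20 - 9 = 1 - 29 ≡ 1; y = λ·(20 - 1) - 22 ≡ 26. → (1, 26)
3Q = (1, 26).
Finally 4P + 3Q:
(26, 17) + (1, 26). λ = (26 - 17)/(1 - 26) ≡ 9/4 mod 29. 4⁻¹ ≡ 22 (mod 29), so λ ≡ 24.
  x = λ² - 26 - 1 = 576 - 27 ≡ 27; y = λ·(26 - 27) - 17 ≡ 17. → (27, 17)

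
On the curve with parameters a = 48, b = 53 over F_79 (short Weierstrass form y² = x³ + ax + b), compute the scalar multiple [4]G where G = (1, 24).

Double-and-add on 4 = (100)₂. Start with G = (1, 24) for the leading 1-bit.
double: tangent at (1, 24): λ = (3·1² + 48)/(2·24) ≡ 51/48. 48⁻¹ ≡ 28 (mod 79) since 48·28 = 1344 ≡ 1, so λ ≡ 51·28 ≡ 6.
  x = λ² - 1 - 1 = 36 - 2 ≡ 34; y = λ·(1 - 34) - 24 ≡ 15. → (34, 15)
double: tangent at (34, 15): λ = (3·34² + 48)/(2·15) ≡ 40/30. 30⁻¹ ≡ 29 (mod 79), so λ ≡ 40·29 ≡ 54.
  x = λ² - 34 - 34 = 2916 - 68 ≡ 4; y = λ·(34 - 4) - 15 ≡ 25. → (4, 25)

(4, 25)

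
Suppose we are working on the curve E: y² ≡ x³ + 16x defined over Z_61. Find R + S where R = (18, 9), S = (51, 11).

(18, 9) + (51, 11). λ = (11 - 9)/(51 - 18) ≡ 2/33 mod 61. 33⁻¹ ≡ 37 (mod 61), so λ ≡ 13.
  x = λ² - 18 - 51 = 169 - 69 ≡ 39; y = λ·(18 - 39) - 9 ≡ 23. → (39, 23)

(39, 23)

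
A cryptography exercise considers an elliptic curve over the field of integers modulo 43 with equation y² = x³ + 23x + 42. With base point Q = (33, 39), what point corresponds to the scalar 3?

(18, 28)

Repeated addition: build up to 3Q.
2Q: tangent at (33, 39): λ = (3·33² + 23)/(2·39) ≡ 22/35. 35⁻¹ ≡ 16 (mod 43), so λ ≡ 22·16 ≡ 8.
  x = λ² - 33 - 33 = 64 - 66 ≡ 41; y = λ·(33 - 41) - 39 ≡ 26. → (41, 26)
3Q: (41, 26) + (33, 39). λ = (39 - 26)/(33 - 41) ≡ 13/35 mod 43. 35⁻¹ ≡ 16 (mod 43), so λ ≡ 36.
  x = λ² - 41 - 33 = 1296 - 74 ≡ 18; y = λ·(41 - 18) - 26 ≡ 28. → (18, 28)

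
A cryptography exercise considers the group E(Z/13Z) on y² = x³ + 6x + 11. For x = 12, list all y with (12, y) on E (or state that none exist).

2, 11

x³ + 6x + 11 = 1811 ≡ 4 (mod 13).
Square roots of 4 mod 13: 2 and 11 (since 2² = 4 ≡ 4).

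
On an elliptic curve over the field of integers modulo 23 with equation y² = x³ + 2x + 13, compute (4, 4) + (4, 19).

The two points share x = 4 and their y-coordinates satisfy 4 + 19 ≡ 0 (mod 23), so they are inverses. Their sum is ∞.

O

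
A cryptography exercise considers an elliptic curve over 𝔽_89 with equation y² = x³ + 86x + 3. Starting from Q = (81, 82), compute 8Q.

(49, 5)

Repeated addition: build up to 8Q.
2Q: tangent at (81, 82): λ = (3·81² + 86)/(2·82) ≡ 11/75. 75⁻¹ ≡ 19 (mod 89), so λ ≡ 11·19 ≡ 31.
  x = λ² - 81 - 81 = 961 - 162 ≡ 87; y = λ·(81 - 87) - 82 ≡ 88. → (87, 88)
3Q: (87, 88) + (81, 82). λ = (82 - 88)/(81 - 87) ≡ 83/83 mod 89. 83⁻¹ ≡ 74 (mod 89) since 83·74 = 6142 ≡ 1, so λ ≡ 1.
  x = λ² - 87 - 81 = 1 - 168 ≡ 11; y = λ·(87 - 11) - 88 ≡ 77. → (11, 77)
4Q: (11, 77) + (81, 82). λ = (82 - 77)/(81 - 11) ≡ 5/70 mod 89. 70⁻¹ ≡ 14 (mod 89), so λ ≡ 70.
  x = λ² - 11 - 81 = 4900 - 92 ≡ 2; y = λ·(11 - 2) - 77 ≡ 19. → (2, 19)
5Q: (2, 19) + (81, 82). λ = (82 - 19)/(81 - 2) ≡ 63/79 mod 89. 79⁻¹ ≡ 80 (mod 89), so λ ≡ 56.
  x = λ² - 2 - 81 = 3136 - 83 ≡ 27; y = λ·(2 - 27) - 19 ≡ 5. → (27, 5)
6Q: (27, 5) + (81, 82). λ = (82 - 5)/(81 - 27) ≡ 77/54 mod 89. 54⁻¹ ≡ 61 (mod 89), so λ ≡ 69.
  x = λ² - 27 - 81 = 4761 - 108 ≡ 25; y = λ·(27 - 25) - 5 ≡ 44. → (25, 44)
7Q: (25, 44) + (81, 82). λ = (82 - 44)/(81 - 25) ≡ 38/56 mod 89. 56⁻¹ ≡ 62 (mod 89), so λ ≡ 42.
  x = λ² - 25 - 81 = 1764 - 106 ≡ 56; y = λ·(25 - 56) - 44 ≡ 78. → (56, 78)
8Q: (56, 78) + (81, 82). λ = (82 - 78)/(81 - 56) ≡ 4/25 mod 89. 25⁻¹ ≡ 57 (mod 89) since 25·57 = 1425 ≡ 1, so λ ≡ 50.
  x = λ² - 56 - 81 = 2500 - 137 ≡ 49; y = λ·(56 - 49) - 78 ≡ 5. → (49, 5)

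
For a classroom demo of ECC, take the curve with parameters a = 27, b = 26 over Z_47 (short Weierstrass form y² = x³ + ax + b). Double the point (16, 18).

(33, 10)

tangent at (16, 18): λ = (3·16² + 27)/(2·18) ≡ 43/36. 36⁻¹ ≡ 17 (mod 47), so λ ≡ 43·17 ≡ 26.
  x = λ² - 16 - 16 = 676 - 32 ≡ 33; y = λ·(16 - 33) - 18 ≡ 10. → (33, 10)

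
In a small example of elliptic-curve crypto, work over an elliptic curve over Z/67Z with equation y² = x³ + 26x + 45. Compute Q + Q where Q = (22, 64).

(16, 66)

tangent at (22, 64): λ = (3·22² + 26)/(2·64) ≡ 4/61. 61⁻¹ ≡ 11 (mod 67) since 61·11 = 671 ≡ 1, so λ ≡ 4·11 ≡ 44.
  x = λ² - 22 - 22 = 1936 - 44 ≡ 16; y = λ·(22 - 16) - 64 ≡ 66. → (16, 66)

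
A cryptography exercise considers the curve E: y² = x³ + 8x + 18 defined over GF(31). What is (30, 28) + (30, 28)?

tangent at (30, 28): λ = (3·30² + 8)/(2·28) ≡ 11/25. 25⁻¹ ≡ 5 (mod 31) since 25·5 = 125 ≡ 1, so λ ≡ 11·5 ≡ 24.
  x = λ² - 30 - 30 = 576 - 60 ≡ 20; y = λ·(30 - 20) - 28 ≡ 26. → (20, 26)

(20, 26)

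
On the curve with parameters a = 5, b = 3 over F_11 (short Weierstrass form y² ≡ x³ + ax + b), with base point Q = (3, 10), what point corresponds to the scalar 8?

Double-and-add on 8 = (1000)₂. Start with Q = (3, 10) for the leading 1-bit.
double: tangent at (3, 10): λ = (3·3² + 5)/(2·10) ≡ 10/9. 9⁻¹ ≡ 5 (mod 11) since 9·5 = 45 ≡ 1, so λ ≡ 10·5 ≡ 6.
  x = λ² - 3 - 3 = 36 - 6 ≡ 8; y = λ·(3 - 8) - 10 ≡ 4. → (8, 4)
double: tangent at (8, 4): λ = (3·8² + 5)/(2·4) ≡ 10/8. 8⁻¹ ≡ 7 (mod 11) since 8·7 = 56 ≡ 1, so λ ≡ 10·7 ≡ 4.
  x = λ² - 8 - 8 = 16 - 16 ≡ 0; y = λ·(8 - 0) - 4 ≡ 6. → (0, 6)
double: tangent at (0, 6): λ = (3·0² + 5)/(2·6) ≡ 5/1. 1⁻¹ ≡ 1 (mod 11), so λ ≡ 5·1 ≡ 5.
  x = λ² - 0 - 0 = 25 - 0 ≡ 3; y = λ·(0 - 3) - 6 ≡ 1. → (3, 1)

(3, 1)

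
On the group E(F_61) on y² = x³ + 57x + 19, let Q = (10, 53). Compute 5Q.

(54, 3)

Double-and-add on 5 = (101)₂. Start with Q = (10, 53) for the leading 1-bit.
double: tangent at (10, 53): λ = (3·10² + 57)/(2·53) ≡ 52/45. 45⁻¹ ≡ 19 (mod 61) since 45·19 = 855 ≡ 1, so λ ≡ 52·19 ≡ 12.
  x = λ² - 10 - 10 = 144 - 20 ≡ 2; y = λ·(10 - 2) - 53 ≡ 43. → (2, 43)
double: tangent at (2, 43): λ = (3·2² + 57)/(2·43) ≡ 8/25. 25⁻¹ ≡ 22 (mod 61), so λ ≡ 8·22 ≡ 54.
  x = λ² - 2 - 2 = 2916 - 4 ≡ 45; y = λ·(2 - 45) - 43 ≡ 14. → (45, 14)
add Q: (45, 14) + (10, 53). λ = (53 - 14)/(10 - 45) ≡ 39/26 mod 61. 26⁻¹ ≡ 54 (mod 61), so λ ≡ 32.
  x = λ² - 45 - 10 = 1024 - 55 ≡ 54; y = λ·(45 - 54) - 14 ≡ 3. → (54, 3)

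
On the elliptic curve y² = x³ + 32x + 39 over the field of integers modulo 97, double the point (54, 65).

(85, 35)

tangent at (54, 65): λ = (3·54² + 32)/(2·65) ≡ 50/33. 33⁻¹ ≡ 50 (mod 97) since 33·50 = 1650 ≡ 1, so λ ≡ 50·50 ≡ 75.
  x = λ² - 54 - 54 = 5625 - 108 ≡ 85; y = λ·(54 - 85) - 65 ≡ 35. → (85, 35)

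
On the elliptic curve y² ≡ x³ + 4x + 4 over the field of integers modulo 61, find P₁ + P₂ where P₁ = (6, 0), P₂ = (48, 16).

(6, 0) + (48, 16). λ = (16 - 0)/(48 - 6) ≡ 16/42 mod 61. 42⁻¹ ≡ 16 (mod 61) since 42·16 = 672 ≡ 1, so λ ≡ 12.
  x = λ² - 6 - 48 = 144 - 54 ≡ 29; y = λ·(6 - 29) - 0 ≡ 29. → (29, 29)

(29, 29)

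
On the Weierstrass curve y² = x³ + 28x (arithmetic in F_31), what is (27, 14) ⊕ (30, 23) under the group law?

(14, 25)

(27, 14) + (30, 23). λ = (23 - 14)/(30 - 27) ≡ 9/3 mod 31. 3⁻¹ ≡ 21 (mod 31), so λ ≡ 3.
  x = λ² - 27 - 30 = 9 - 57 ≡ 14; y = λ·(27 - 14) - 14 ≡ 25. → (14, 25)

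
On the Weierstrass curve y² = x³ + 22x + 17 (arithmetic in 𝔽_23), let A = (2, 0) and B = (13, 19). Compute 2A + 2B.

(20, 4)

First 2A:
Repeated addition: build up to 2A.
2A: (2, 0) + (2, 0): same x and y₁ ≡ -y₂, so the sum is the point at infinity.
2A = the point at infinity.
Next 2B:
Repeated addition: build up to 2B.
2B: tangent at (13, 19): λ = (3·13² + 22)/(2·19) ≡ 0/15. 15⁻¹ ≡ 20 (mod 23) since 15·20 = 300 ≡ 1, so λ ≡ 0·20 ≡ 0.
  x = λ² - 13 - 13 = 0 - 26 ≡ 20; y = λ·(13 - 20) - 19 ≡ 4. → (20, 4)
2B = (20, 4).
Finally 2A + 2B:
the point at infinity + (20, 4) = (20, 4) (identity).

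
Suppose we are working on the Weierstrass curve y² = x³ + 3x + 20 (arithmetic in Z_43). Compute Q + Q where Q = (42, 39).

tangent at (42, 39): λ = (3·42² + 3)/(2·39) ≡ 6/35. 35⁻¹ ≡ 16 (mod 43), so λ ≡ 6·16 ≡ 10.
  x = λ² - 42 - 42 = 100 - 84 ≡ 16; y = λ·(42 - 16) - 39 ≡ 6. → (16, 6)

(16, 6)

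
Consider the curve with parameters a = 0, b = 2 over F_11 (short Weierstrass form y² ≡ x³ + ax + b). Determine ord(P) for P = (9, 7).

3

2P: tangent at (9, 7): λ = (3·9² + 0)/(2·7) ≡ 1/3. 3⁻¹ ≡ 4 (mod 11), so λ ≡ 1·4 ≡ 4.
  x = λ² - 9 - 9 = 16 - 18 ≡ 9; y = λ·(9 - 9) - 7 ≡ 4. → (9, 4)
3P: (9, 4) + (9, 7): same x and y₁ ≡ -y₂, so the sum is O.
3P = O, so the order is 3.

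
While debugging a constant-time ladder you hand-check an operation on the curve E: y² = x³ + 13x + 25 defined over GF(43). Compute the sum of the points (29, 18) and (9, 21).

(29, 18) + (9, 21). λ = (21 - 18)/(9 - 29) ≡ 3/23 mod 43. 23⁻¹ ≡ 15 (mod 43) since 23·15 = 345 ≡ 1, so λ ≡ 2.
  x = λ² - 29 - 9 = 4 - 38 ≡ 9; y = λ·(29 - 9) - 18 ≡ 22. → (9, 22)

(9, 22)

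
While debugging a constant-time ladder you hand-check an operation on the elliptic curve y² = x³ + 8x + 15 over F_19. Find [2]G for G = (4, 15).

(3, 16)

tangent at (4, 15): λ = (3·4² + 8)/(2·15) ≡ 18/11. 11⁻¹ ≡ 7 (mod 19) since 11·7 = 77 ≡ 1, so λ ≡ 18·7 ≡ 12.
  x = λ² - 4 - 4 = 144 - 8 ≡ 3; y = λ·(4 - 3) - 15 ≡ 16. → (3, 16)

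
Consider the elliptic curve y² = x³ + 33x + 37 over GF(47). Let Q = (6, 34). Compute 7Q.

Repeated addition: build up to 7Q.
2Q: tangent at (6, 34): λ = (3·6² + 33)/(2·34) ≡ 0/21. 21⁻¹ ≡ 9 (mod 47), so λ ≡ 0·9 ≡ 0.
  x = λ² - 6 - 6 = 0 - 12 ≡ 35; y = λ·(6 - 35) - 34 ≡ 13. → (35, 13)
3Q: (35, 13) + (6, 34). λ = (34 - 13)/(6 - 35) ≡ 21/18 mod 47. 18⁻¹ ≡ 34 (mod 47) since 18·34 = 612 ≡ 1, so λ ≡ 9.
  x = λ² - 35 - 6 = 81 - 41 ≡ 40; y = λ·(35 - 40) - 13 ≡ 36. → (40, 36)
4Q: (40, 36) + (6, 34). λ = (34 - 36)/(6 - 40) ≡ 45/13 mod 47. 13⁻¹ ≡ 29 (mod 47), so λ ≡ 36.
  x = λ² - 40 - 6 = 1296 - 46 ≡ 28; y = λ·(40 - 28) - 36 ≡ 20. → (28, 20)
5Q: (28, 20) + (6, 34). λ = (34 - 20)/(6 - 28) ≡ 14/25 mod 47. 25⁻¹ ≡ 32 (mod 47), so λ ≡ 25.
  x = λ² - 28 - 6 = 625 - 34 ≡ 27; y = λ·(28 - 27) - 20 ≡ 5. → (27, 5)
6Q: (27, 5) + (6, 34). λ = (34 - 5)/(6 - 27) ≡ 29/26 mod 47. 26⁻¹ ≡ 38 (mod 47) since 26·38 = 988 ≡ 1, so λ ≡ 21.
  x = λ² - 27 - 6 = 441 - 33 ≡ 32; y = λ·(27 - 32) - 5 ≡ 31. → (32, 31)
7Q: (32, 31) + (6, 34). λ = (34 - 31)/(6 - 32) ≡ 3/21 mod 47. 21⁻¹ ≡ 9 (mod 47), so λ ≡ 27.
  x = λ² - 32 - 6 = 729 - 38 ≡ 33; y = λ·(32 - 33) - 31 ≡ 36. → (33, 36)

(33, 36)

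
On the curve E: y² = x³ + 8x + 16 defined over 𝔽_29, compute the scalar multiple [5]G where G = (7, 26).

Double-and-add on 5 = (101)₂. Start with G = (7, 26) for the leading 1-bit.
double: tangent at (7, 26): λ = (3·7² + 8)/(2·26) ≡ 10/23. 23⁻¹ ≡ 24 (mod 29) since 23·24 = 552 ≡ 1, so λ ≡ 10·24 ≡ 8.
  x = λ² - 7 - 7 = 64 - 14 ≡ 21; y = λ·(7 - 21) - 26 ≡ 7. → (21, 7)
double: tangent at (21, 7): λ = (3·21² + 8)/(2·7) ≡ 26/14. 14⁻¹ ≡ 27 (mod 29) since 14·27 = 378 ≡ 1, so λ ≡ 26·27 ≡ 6.
  x = λ² - 21 - 21 = 36 - 42 ≡ 23; y = λ·(21 - 23) - 7 ≡ 10. → (23, 10)
add G: (23, 10) + (7, 26). λ = (26 - 10)/(7 - 23) ≡ 16/13 mod 29. 13⁻¹ ≡ 9 (mod 29), so λ ≡ 28.
  x = λ² - 23 - 7 = 784 - 30 ≡ 0; y = λ·(23 - 0) - 10 ≡ 25. → (0, 25)

(0, 25)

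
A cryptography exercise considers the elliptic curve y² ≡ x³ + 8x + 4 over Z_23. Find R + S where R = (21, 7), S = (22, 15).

(21, 16)

(21, 7) + (22, 15). λ = (15 - 7)/(22 - 21) ≡ 8/1 mod 23. 1⁻¹ ≡ 1 (mod 23), so λ ≡ 8.
  x = λ² - 21 - 22 = 64 - 43 ≡ 21; y = λ·(21 - 21) - 7 ≡ 16. → (21, 16)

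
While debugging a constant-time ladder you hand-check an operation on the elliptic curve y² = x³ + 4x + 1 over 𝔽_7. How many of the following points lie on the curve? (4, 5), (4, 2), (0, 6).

3

(4, 5): 5² ≡ 4, rhs ≡ 4 → on.
(4, 2): 2² ≡ 4, rhs ≡ 4 → on.
(0, 6): 6² ≡ 1, rhs ≡ 1 → on.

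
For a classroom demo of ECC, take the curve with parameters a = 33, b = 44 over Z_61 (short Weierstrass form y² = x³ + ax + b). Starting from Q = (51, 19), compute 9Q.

(29, 21)

Double-and-add on 9 = (1001)₂. Start with Q = (51, 19) for the leading 1-bit.
double: tangent at (51, 19): λ = (3·51² + 33)/(2·19) ≡ 28/38. 38⁻¹ ≡ 53 (mod 61), so λ ≡ 28·53 ≡ 20.
  x = λ² - 51 - 51 = 400 - 102 ≡ 54; y = λ·(51 - 54) - 19 ≡ 43. → (54, 43)
double: tangent at (54, 43): λ = (3·54² + 33)/(2·43) ≡ 58/25. 25⁻¹ ≡ 22 (mod 61) since 25·22 = 550 ≡ 1, so λ ≡ 58·22 ≡ 56.
  x = λ² - 54 - 54 = 3136 - 108 ≡ 39; y = λ·(54 - 39) - 43 ≡ 4. → (39, 4)
double: tangent at (39, 4): λ = (3·39² + 33)/(2·4) ≡ 21/8. 8⁻¹ ≡ 23 (mod 61) since 8·23 = 184 ≡ 1, so λ ≡ 21·23 ≡ 56.
  x = λ² - 39 - 39 = 3136 - 78 ≡ 8; y = λ·(39 - 8) - 4 ≡ 24. → (8, 24)
add Q: (8, 24) + (51, 19). λ = (19 - 24)/(51 - 8) ≡ 56/43 mod 61. 43⁻¹ ≡ 44 (mod 61), so λ ≡ 24.
  x = λ² - 8 - 51 = 576 - 59 ≡ 29; y = λ·(8 - 29) - 24 ≡ 21. → (29, 21)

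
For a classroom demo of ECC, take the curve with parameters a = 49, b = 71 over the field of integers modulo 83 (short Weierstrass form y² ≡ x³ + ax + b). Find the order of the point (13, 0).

2P: (13, 0) + (13, 0): same x and y₁ ≡ -y₂, so the sum is the point at infinity.
2P = the point at infinity, so the order is 2.

2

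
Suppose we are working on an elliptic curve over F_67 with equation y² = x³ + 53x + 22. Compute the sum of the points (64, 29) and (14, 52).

(64, 29) + (14, 52). λ = (52 - 29)/(14 - 64) ≡ 23/17 mod 67. 17⁻¹ ≡ 4 (mod 67), so λ ≡ 25.
  x = λ² - 64 - 14 = 625 - 78 ≡ 11; y = λ·(64 - 11) - 29 ≡ 23. → (11, 23)

(11, 23)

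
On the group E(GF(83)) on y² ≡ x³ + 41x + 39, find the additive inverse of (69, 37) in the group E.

(69, 46)

-(69, 37) = (69, -37 mod 83) = (69, 46).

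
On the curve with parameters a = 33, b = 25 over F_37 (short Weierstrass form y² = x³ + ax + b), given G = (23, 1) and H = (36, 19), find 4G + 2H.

First 4G:
Repeated addition: build up to 4G.
2G: tangent at (23, 1): λ = (3·23² + 33)/(2·1) ≡ 29/2. 2⁻¹ ≡ 19 (mod 37) since 2·19 = 38 ≡ 1, so λ ≡ 29·19 ≡ 33.
  x = λ² - 23 - 23 = 1089 - 46 ≡ 7; y = λ·(23 - 7) - 1 ≡ 9. → (7, 9)
3G: (7, 9) + (23, 1). λ = (1 - 9)/(23 - 7) ≡ 29/16 mod 37. 16⁻¹ ≡ 7 (mod 37), so λ ≡ 18.
  x = λ² - 7 - 23 = 324 - 30 ≡ 35; y = λ·(7 - 35) - 9 ≡ 5. → (35, 5)
4G: (35, 5) + (23, 1). λ = (1 - 5)/(23 - 35) ≡ 33/25 mod 37. 25⁻¹ ≡ 3 (mod 37), so λ ≡ 25.
  x = λ² - 35 - 23 = 625 - 58 ≡ 12; y = λ·(35 - 12) - 5 ≡ 15. → (12, 15)
4G = (12, 15).
Next 2H:
Repeated addition: build up to 2H.
2H: tangent at (36, 19): λ = (3·36² + 33)/(2·19) ≡ 36/1. 1⁻¹ ≡ 1 (mod 37), so λ ≡ 36·1 ≡ 36.
  x = λ² - 36 - 36 = 1296 - 72 ≡ 3; y = λ·(36 - 3) - 19 ≡ 22. → (3, 22)
2H = (3, 22).
Finally 4G + 2H:
(12, 15) + (3, 22). λ = (22 - 15)/(3 - 12) ≡ 7/28 mod 37. 28⁻¹ ≡ 4 (mod 37), so λ ≡ 28.
  x = λ² - 12 - 3 = 784 - 15 ≡ 29; y = λ·(12 - 29) - 15 ≡ 27. → (29, 27)

(29, 27)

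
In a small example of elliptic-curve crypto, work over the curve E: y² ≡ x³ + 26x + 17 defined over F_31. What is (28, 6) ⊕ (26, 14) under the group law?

(24, 9)

(28, 6) + (26, 14). λ = (14 - 6)/(26 - 28) ≡ 8/29 mod 31. 29⁻¹ ≡ 15 (mod 31) since 29·15 = 435 ≡ 1, so λ ≡ 27.
  x = λ² - 28 - 26 = 729 - 54 ≡ 24; y = λ·(28 - 24) - 6 ≡ 9. → (24, 9)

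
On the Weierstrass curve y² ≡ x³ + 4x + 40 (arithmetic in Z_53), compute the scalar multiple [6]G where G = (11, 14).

Double-and-add on 6 = (110)₂. Start with G = (11, 14) for the leading 1-bit.
double: tangent at (11, 14): λ = (3·11² + 4)/(2·14) ≡ 49/28. 28⁻¹ ≡ 36 (mod 53), so λ ≡ 49·36 ≡ 15.
  x = λ² - 11 - 11 = 225 - 22 ≡ 44; y = λ·(11 - 44) - 14 ≡ 21. → (44, 21)
add G: (44, 21) + (11, 14). λ = (14 - 21)/(11 - 44) ≡ 46/20 mod 53. 20⁻¹ ≡ 8 (mod 53), so λ ≡ 50.
  x = λ² - 44 - 11 = 2500 - 55 ≡ 7; y = λ·(44 - 7) - 21 ≡ 27. → (7, 27)
double: tangent at (7, 27): λ = (3·7² + 4)/(2·27) ≡ 45/1. 1⁻¹ ≡ 1 (mod 53), so λ ≡ 45·1 ≡ 45.
  x = λ² - 7 - 7 = 2025 - 14 ≡ 50; y = λ·(7 - 50) - 27 ≡ 52. → (50, 52)

(50, 52)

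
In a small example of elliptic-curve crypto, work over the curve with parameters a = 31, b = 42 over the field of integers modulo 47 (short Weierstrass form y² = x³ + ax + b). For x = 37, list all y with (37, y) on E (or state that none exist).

x³ + 31x + 42 = 51842 ≡ 1 (mod 47).
Square roots of 1 mod 47: 1 and 46 (since 1² = 1 ≡ 1).

1, 46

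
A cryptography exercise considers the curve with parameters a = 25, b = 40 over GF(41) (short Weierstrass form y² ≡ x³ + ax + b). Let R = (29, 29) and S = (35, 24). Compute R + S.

(29, 29) + (35, 24). λ = (24 - 29)/(35 - 29) ≡ 36/6 mod 41. 6⁻¹ ≡ 7 (mod 41), so λ ≡ 6.
  x = λ² - 29 - 35 = 36 - 64 ≡ 13; y = λ·(29 - 13) - 29 ≡ 26. → (13, 26)

(13, 26)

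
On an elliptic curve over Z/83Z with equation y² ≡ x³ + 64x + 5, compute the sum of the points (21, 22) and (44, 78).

(21, 22) + (44, 78). λ = (78 - 22)/(44 - 21) ≡ 56/23 mod 83. 23⁻¹ ≡ 65 (mod 83), so λ ≡ 71.
  x = λ² - 21 - 44 = 5041 - 65 ≡ 79; y = λ·(21 - 79) - 22 ≡ 10. → (79, 10)

(79, 10)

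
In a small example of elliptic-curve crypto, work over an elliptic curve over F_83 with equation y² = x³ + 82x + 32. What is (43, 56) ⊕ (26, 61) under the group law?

(43, 56) + (26, 61). λ = (61 - 56)/(26 - 43) ≡ 5/66 mod 83. 66⁻¹ ≡ 39 (mod 83) since 66·39 = 2574 ≡ 1, so λ ≡ 29.
  x = λ² - 43 - 26 = 841 - 69 ≡ 25; y = λ·(43 - 25) - 56 ≡ 51. → (25, 51)

(25, 51)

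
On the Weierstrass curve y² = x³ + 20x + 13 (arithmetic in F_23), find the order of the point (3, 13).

2P: tangent at (3, 13): λ = (3·3² + 20)/(2·13) ≡ 1/3. 3⁻¹ ≡ 8 (mod 23), so λ ≡ 1·8 ≡ 8.
  x = λ² - 3 - 3 = 64 - 6 ≡ 12; y = λ·(3 - 12) - 13 ≡ 7. → (12, 7)
3P: (12, 7) + (3, 13). λ = (13 - 7)/(3 - 12) ≡ 6/14 mod 23. 14⁻¹ ≡ 5 (mod 23) since 14·5 = 70 ≡ 1, so λ ≡ 7.
  x = λ² - 12 - 3 = 49 - 15 ≡ 11; y = λ·(12 - 11) - 7 ≡ 0. → (11, 0)
4P: (11, 0) + (3, 13). λ = (13 - 0)/(3 - 11) ≡ 13/15 mod 23. 15⁻¹ ≡ 20 (mod 23), so λ ≡ 7.
  x = λ² - 11 - 3 = 49 - 14 ≡ 12; y = λ·(11 - 12) - 0 ≡ 16. → (12, 16)
5P: (12, 16) + (3, 13). λ = (13 - 16)/(3 - 12) ≡ 20/14 mod 23. 14⁻¹ ≡ 5 (mod 23) since 14·5 = 70 ≡ 1, so λ ≡ 8.
  x = λ² - 12 - 3 = 64 - 15 ≡ 3; y = λ·(12 - 3) - 16 ≡ 10. → (3, 10)
6P: (3, 10) + (3, 13): same x and y₁ ≡ -y₂, so the sum is ∞.
6P = ∞, so the order is 6.

6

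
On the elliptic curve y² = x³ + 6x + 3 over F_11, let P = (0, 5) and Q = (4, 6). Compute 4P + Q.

First 4P:
Repeated addition: build up to 4P.
2P: tangent at (0, 5): λ = (3·0² + 6)/(2·5) ≡ 6/10. 10⁻¹ ≡ 10 (mod 11) since 10·10 = 100 ≡ 1, so λ ≡ 6·10 ≡ 5.
  x = λ² - 0 - 0 = 25 - 0 ≡ 3; y = λ·(0 - 3) - 5 ≡ 2. → (3, 2)
3P: (3, 2) + (0, 5). λ = (5 - 2)/(0 - 3) ≡ 3/8 mod 11. 8⁻¹ ≡ 7 (mod 11), so λ ≡ 10.
  x = λ² - 3 - 0 = 100 - 3 ≡ 9; y = λ·(3 - 9) - 2 ≡ 4. → (9, 4)
4P: (9, 4) + (0, 5). λ = (5 - 4)/(0 - 9) ≡ 1/2 mod 11. 2⁻¹ ≡ 6 (mod 11) since 2·6 = 12 ≡ 1, so λ ≡ 6.
  x = λ² - 9 - 0 = 36 - 9 ≡ 5; y = λ·(9 - 5) - 4 ≡ 9. → (5, 9)
4P = (5, 9).
Finally 4P + Q:
(5, 9) + (4, 6). λ = (6 - 9)/(4 - 5) ≡ 8/10 mod 11. 10⁻¹ ≡ 10 (mod 11), so λ ≡ 3.
  x = λ² - 5 - 4 = 9 - 9 ≡ 0; y = λ·(5 - 0) - 9 ≡ 6. → (0, 6)

(0, 6)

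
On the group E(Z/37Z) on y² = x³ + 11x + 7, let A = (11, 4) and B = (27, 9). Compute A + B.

(11, 4) + (27, 9). λ = (9 - 4)/(27 - 11) ≡ 5/16 mod 37. 16⁻¹ ≡ 7 (mod 37) since 16·7 = 112 ≡ 1, so λ ≡ 35.
  x = λ² - 11 - 27 = 1225 - 38 ≡ 3; y = λ·(11 - 3) - 4 ≡ 17. → (3, 17)

(3, 17)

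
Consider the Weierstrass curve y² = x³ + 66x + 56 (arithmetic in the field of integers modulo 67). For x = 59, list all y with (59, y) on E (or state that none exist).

17, 50

x³ + 66x + 56 = 209329 ≡ 21 (mod 67).
Square roots of 21 mod 67: 17 and 50 (since 17² = 289 ≡ 21).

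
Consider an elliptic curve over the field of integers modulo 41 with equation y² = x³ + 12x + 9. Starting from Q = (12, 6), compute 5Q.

Double-and-add on 5 = (101)₂. Start with Q = (12, 6) for the leading 1-bit.
double: tangent at (12, 6): λ = (3·12² + 12)/(2·6) ≡ 34/12. 12⁻¹ ≡ 24 (mod 41), so λ ≡ 34·24 ≡ 37.
  x = λ² - 12 - 12 = 1369 - 24 ≡ 33; y = λ·(12 - 33) - 6 ≡ 37. → (33, 37)
double: tangent at (33, 37): λ = (3·33² + 12)/(2·37) ≡ 40/33. 33⁻¹ ≡ 5 (mod 41) since 33·5 = 165 ≡ 1, so λ ≡ 40·5 ≡ 36.
  x = λ² - 33 - 33 = 1296 - 66 ≡ 0; y = λ·(33 - 0) - 37 ≡ 3. → (0, 3)
add Q: (0, 3) + (12, 6). λ = (6 - 3)/(12 - 0) ≡ 3/12 mod 41. 12⁻¹ ≡ 24 (mod 41), so λ ≡ 31.
  x = λ² - 0 - 12 = 961 - 12 ≡ 6; y = λ·(0 - 6) - 3 ≡ 16. → (6, 16)

(6, 16)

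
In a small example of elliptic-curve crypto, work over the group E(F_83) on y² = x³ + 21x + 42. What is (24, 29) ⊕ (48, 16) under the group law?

(24, 29) + (48, 16). λ = (16 - 29)/(48 - 24) ≡ 70/24 mod 83. 24⁻¹ ≡ 45 (mod 83), so λ ≡ 79.
  x = λ² - 24 - 48 = 6241 - 72 ≡ 27; y = λ·(24 - 27) - 29 ≡ 66. → (27, 66)

(27, 66)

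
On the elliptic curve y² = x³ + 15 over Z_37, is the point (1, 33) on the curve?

y² = 33² ≡ 16; x³ + 0x + 15 = 16 ≡ 16 (mod 37). 16 = 16.

yes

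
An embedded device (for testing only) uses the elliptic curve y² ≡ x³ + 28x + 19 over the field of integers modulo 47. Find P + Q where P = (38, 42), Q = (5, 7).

(22, 12)

(38, 42) + (5, 7). λ = (7 - 42)/(5 - 38) ≡ 12/14 mod 47. 14⁻¹ ≡ 37 (mod 47), so λ ≡ 21.
  x = λ² - 38 - 5 = 441 - 43 ≡ 22; y = λ·(38 - 22) - 42 ≡ 12. → (22, 12)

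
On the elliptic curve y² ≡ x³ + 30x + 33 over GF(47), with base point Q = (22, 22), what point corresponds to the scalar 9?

Repeated addition: build up to 9Q.
2Q: tangent at (22, 22): λ = (3·22² + 30)/(2·22) ≡ 25/44. 44⁻¹ ≡ 31 (mod 47), so λ ≡ 25·31 ≡ 23.
  x = λ² - 22 - 22 = 529 - 44 ≡ 15; y = λ·(22 - 15) - 22 ≡ 45. → (15, 45)
3Q: (15, 45) + (22, 22). λ = (22 - 45)/(22 - 15) ≡ 24/7 mod 47. 7⁻¹ ≡ 27 (mod 47), so λ ≡ 37.
  x = λ² - 15 - 22 = 1369 - 37 ≡ 16; y = λ·(15 - 16) - 45 ≡ 12. → (16, 12)
4Q: (16, 12) + (22, 22). λ = (22 - 12)/(22 - 16) ≡ 10/6 mod 47. 6⁻¹ ≡ 8 (mod 47), so λ ≡ 33.
  x = λ² - 16 - 22 = 1089 - 38 ≡ 17; y = λ·(16 - 17) - 12 ≡ 2. → (17, 2)
5Q: (17, 2) + (22, 22). λ = (22 - 2)/(22 - 17) ≡ 20/5 mod 47. 5⁻¹ ≡ 19 (mod 47) since 5·19 = 95 ≡ 1, so λ ≡ 4.
  x = λ² - 17 - 22 = 16 - 39 ≡ 24; y = λ·(17 - 24) - 2 ≡ 17. → (24, 17)
6Q: (24, 17) + (22, 22). λ = (22 - 17)/(22 - 24) ≡ 5/45 mod 47. 45⁻¹ ≡ 23 (mod 47), so λ ≡ 21.
  x = λ² - 24 - 22 = 441 - 46 ≡ 19; y = λ·(24 - 19) - 17 ≡ 41. → (19, 41)
7Q: (19, 41) + (22, 22). λ = (22 - 41)/(22 - 19) ≡ 28/3 mod 47. 3⁻¹ ≡ 16 (mod 47), so λ ≡ 25.
  x = λ² - 19 - 22 = 625 - 41 ≡ 20; y = λ·(19 - 20) - 41 ≡ 28. → (20, 28)
8Q: (20, 28) + (22, 22). λ = (22 - 28)/(22 - 20) ≡ 41/2 mod 47. 2⁻¹ ≡ 24 (mod 47) since 2·24 = 48 ≡ 1, so λ ≡ 44.
  x = λ² - 20 - 22 = 1936 - 42 ≡ 14; y = λ·(20 - 14) - 28 ≡ 1. → (14, 1)
9Q: (14, 1) + (22, 22). λ = (22 - 1)/(22 - 14) ≡ 21/8 mod 47. 8⁻¹ ≡ 6 (mod 47), so λ ≡ 32.
  x = λ² - 14 - 22 = 1024 - 36 ≡ 1; y = λ·(14 - 1) - 1 ≡ 39. → (1, 39)

(1, 39)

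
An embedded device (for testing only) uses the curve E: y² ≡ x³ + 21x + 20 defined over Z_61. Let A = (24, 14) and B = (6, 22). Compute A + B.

(24, 14) + (6, 22). λ = (22 - 14)/(6 - 24) ≡ 8/43 mod 61. 43⁻¹ ≡ 44 (mod 61), so λ ≡ 47.
  x = λ² - 24 - 6 = 2209 - 30 ≡ 44; y = λ·(24 - 44) - 14 ≡ 22. → (44, 22)

(44, 22)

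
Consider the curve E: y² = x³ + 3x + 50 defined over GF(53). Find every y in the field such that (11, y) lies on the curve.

x³ + 3x + 50 = 1414 ≡ 36 (mod 53).
Square roots of 36 mod 53: 6 and 47 (since 6² = 36 ≡ 36).

6, 47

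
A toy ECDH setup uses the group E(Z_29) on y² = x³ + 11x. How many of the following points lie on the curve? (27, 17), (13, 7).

2

(27, 17): 17² ≡ 28, rhs ≡ 28 → on.
(13, 7): 7² ≡ 20, rhs ≡ 20 → on.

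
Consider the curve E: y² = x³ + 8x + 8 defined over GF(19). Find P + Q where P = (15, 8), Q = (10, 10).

(1, 13)

(15, 8) + (10, 10). λ = (10 - 8)/(10 - 15) ≡ 2/14 mod 19. 14⁻¹ ≡ 15 (mod 19), so λ ≡ 11.
  x = λ² - 15 - 10 = 121 - 25 ≡ 1; y = λ·(15 - 1) - 8 ≡ 13. → (1, 13)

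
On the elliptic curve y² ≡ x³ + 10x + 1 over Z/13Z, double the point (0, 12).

(12, 9)

tangent at (0, 12): λ = (3·0² + 10)/(2·12) ≡ 10/11. 11⁻¹ ≡ 6 (mod 13), so λ ≡ 10·6 ≡ 8.
  x = λ² - 0 - 0 = 64 - 0 ≡ 12; y = λ·(0 - 12) - 12 ≡ 9. → (12, 9)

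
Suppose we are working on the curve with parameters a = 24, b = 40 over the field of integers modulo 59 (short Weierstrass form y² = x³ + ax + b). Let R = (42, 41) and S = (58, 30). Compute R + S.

(27, 4)

(42, 41) + (58, 30). λ = (30 - 41)/(58 - 42) ≡ 48/16 mod 59. 16⁻¹ ≡ 48 (mod 59) since 16·48 = 768 ≡ 1, so λ ≡ 3.
  x = λ² - 42 - 58 = 9 - 100 ≡ 27; y = λ·(42 - 27) - 41 ≡ 4. → (27, 4)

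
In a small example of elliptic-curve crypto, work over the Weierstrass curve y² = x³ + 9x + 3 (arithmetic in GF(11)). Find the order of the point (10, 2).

11

2P: tangent at (10, 2): λ = (3·10² + 9)/(2·2) ≡ 1/4. 4⁻¹ ≡ 3 (mod 11) since 4·3 = 12 ≡ 1, so λ ≡ 1·3 ≡ 3.
  x = λ² - 10 - 10 = 9 - 20 ≡ 0; y = λ·(10 - 0) - 2 ≡ 6. → (0, 6)
3P: (0, 6) + (10, 2). λ = (2 - 6)/(10 - 0) ≡ 7/10 mod 11. 10⁻¹ ≡ 10 (mod 11) since 10·10 = 100 ≡ 1, so λ ≡ 4.
  x = λ² - 0 - 10 = 16 - 10 ≡ 6; y = λ·(0 - 6) - 6 ≡ 3. → (6, 3)
4P: (6, 3) + (10, 2). λ = (2 - 3)/(10 - 6) ≡ 10/4 mod 11. 4⁻¹ ≡ 3 (mod 11), so λ ≡ 8.
  x = λ² - 6 - 10 = 64 - 16 ≡ 4; y = λ·(6 - 4) - 3 ≡ 2. → (4, 2)
5P: (4, 2) + (10, 2). λ = (2 - 2)/(10 - 4) ≡ 0/6 mod 11. 6⁻¹ ≡ 2 (mod 11), so λ ≡ 0.
  x = λ² - 4 - 10 = 0 - 14 ≡ 8; y = λ·(4 - 8) - 2 ≡ 9. → (8, 9)
6P: (8, 9) + (10, 2). λ = (2 - 9)/(10 - 8) ≡ 4/2 mod 11. 2⁻¹ ≡ 6 (mod 11) since 2·6 = 12 ≡ 1, so λ ≡ 2.
  x = λ² - 8 - 10 = 4 - 18 ≡ 8; y = λ·(8 - 8) - 9 ≡ 2. → (8, 2)
7P: (8, 2) + (10, 2). λ = (2 - 2)/(10 - 8) ≡ 0/2 mod 11. 2⁻¹ ≡ 6 (mod 11), so λ ≡ 0.
  x = λ² - 8 - 10 = 0 - 18 ≡ 4; y = λ·(8 - 4) - 2 ≡ 9. → (4, 9)
8P: (4, 9) + (10, 2). λ = (2 - 9)/(10 - 4) ≡ 4/6 mod 11. 6⁻¹ ≡ 2 (mod 11) since 6·2 = 12 ≡ 1, so λ ≡ 8.
  x = λ² - 4 - 10 = 64 - 14 ≡ 6; y = λ·(4 - 6) - 9 ≡ 8. → (6, 8)
9P: (6, 8) + (10, 2). λ = (2 - 8)/(10 - 6) ≡ 5/4 mod 11. 4⁻¹ ≡ 3 (mod 11) since 4·3 = 12 ≡ 1, so λ ≡ 4.
  x = λ² - 6 - 10 = 16 - 16 ≡ 0; y = λ·(6 - 0) - 8 ≡ 5. → (0, 5)
10P: (0, 5) + (10, 2). λ = (2 - 5)/(10 - 0) ≡ 8/10 mod 11. 10⁻¹ ≡ 10 (mod 11), so λ ≡ 3.
  x = λ² - 0 - 10 = 9 - 10 ≡ 10; y = λ·(0 - 10) - 5 ≡ 9. → (10, 9)
11P: (10, 9) + (10, 2): same x and y₁ ≡ -y₂, so the sum is the point at infinity.
11P = the point at infinity, so the order is 11.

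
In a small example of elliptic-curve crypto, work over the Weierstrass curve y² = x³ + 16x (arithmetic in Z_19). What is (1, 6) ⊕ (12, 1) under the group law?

(1, 6) + (12, 1). λ = (1 - 6)/(12 - 1) ≡ 14/11 mod 19. 11⁻¹ ≡ 7 (mod 19) since 11·7 = 77 ≡ 1, so λ ≡ 3.
  x = λ² - 1 - 12 = 9 - 13 ≡ 15; y = λ·(1 - 15) - 6 ≡ 9. → (15, 9)

(15, 9)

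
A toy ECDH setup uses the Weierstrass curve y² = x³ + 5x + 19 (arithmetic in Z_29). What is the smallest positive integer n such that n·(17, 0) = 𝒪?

2P: (17, 0) + (17, 0): same x and y₁ ≡ -y₂, so the sum is 𝒪.
2P = 𝒪, so the order is 2.

2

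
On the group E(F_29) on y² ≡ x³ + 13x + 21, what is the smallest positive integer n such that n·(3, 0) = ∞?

2P: (3, 0) + (3, 0): same x and y₁ ≡ -y₂, so the sum is ∞.
2P = ∞, so the order is 2.

2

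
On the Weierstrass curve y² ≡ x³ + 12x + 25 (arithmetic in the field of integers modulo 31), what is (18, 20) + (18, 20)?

tangent at (18, 20): λ = (3·18² + 12)/(2·20) ≡ 23/9. 9⁻¹ ≡ 7 (mod 31), so λ ≡ 23·7 ≡ 6.
  x = λ² - 18 - 18 = 36 - 36 ≡ 0; y = λ·(18 - 0) - 20 ≡ 26. → (0, 26)

(0, 26)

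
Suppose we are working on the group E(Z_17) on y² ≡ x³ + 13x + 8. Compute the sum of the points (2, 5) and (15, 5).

(2, 5) + (15, 5). λ = (5 - 5)/(15 - 2) ≡ 0/13 mod 17. 13⁻¹ ≡ 4 (mod 17) since 13·4 = 52 ≡ 1, so λ ≡ 0.
  x = λ² - 2 - 15 = 0 - 17 ≡ 0; y = λ·(2 - 0) - 5 ≡ 12. → (0, 12)

(0, 12)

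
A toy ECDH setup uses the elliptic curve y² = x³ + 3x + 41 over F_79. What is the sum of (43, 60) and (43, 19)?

The two points share x = 43 and their y-coordinates satisfy 60 + 19 ≡ 0 (mod 79), so they are inverses. Their sum is 𝒪.

O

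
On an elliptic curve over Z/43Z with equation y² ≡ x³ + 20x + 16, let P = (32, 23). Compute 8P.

Double-and-add on 8 = (1000)₂. Start with P = (32, 23) for the leading 1-bit.
double: tangent at (32, 23): λ = (3·32² + 20)/(2·23) ≡ 39/3. 3⁻¹ ≡ 29 (mod 43), so λ ≡ 39·29 ≡ 13.
  x = λ² - 32 - 32 = 169 - 64 ≡ 19; y = λ·(32 - 19) - 23 ≡ 17. → (19, 17)
double: tangent at (19, 17): λ = (3·19² + 20)/(2·17) ≡ 28/34. 34⁻¹ ≡ 19 (mod 43), so λ ≡ 28·19 ≡ 16.
  x = λ² - 19 - 19 = 256 - 38 ≡ 3; y = λ·(19 - 3) - 17 ≡ 24. → (3, 24)
double: tangent at (3, 24): λ = (3·3² + 20)/(2·24) ≡ 4/5. 5⁻¹ ≡ 26 (mod 43), so λ ≡ 4·26 ≡ 18.
  x = λ² - 3 - 3 = 324 - 6 ≡ 17; y = λ·(3 - 17) - 24 ≡ 25. → (17, 25)

(17, 25)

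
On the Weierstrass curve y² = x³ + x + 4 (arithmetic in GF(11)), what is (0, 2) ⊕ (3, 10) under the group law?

(9, 7)

(0, 2) + (3, 10). λ = (10 - 2)/(3 - 0) ≡ 8/3 mod 11. 3⁻¹ ≡ 4 (mod 11) since 3·4 = 12 ≡ 1, so λ ≡ 10.
  x = λ² - 0 - 3 = 100 - 3 ≡ 9; y = λ·(0 - 9) - 2 ≡ 7. → (9, 7)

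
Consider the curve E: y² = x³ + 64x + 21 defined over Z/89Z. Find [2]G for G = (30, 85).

(28, 25)

tangent at (30, 85): λ = (3·30² + 64)/(2·85) ≡ 5/81. 81⁻¹ ≡ 11 (mod 89) since 81·11 = 891 ≡ 1, so λ ≡ 5·11 ≡ 55.
  x = λ² - 30 - 30 = 3025 - 60 ≡ 28; y = λ·(30 - 28) - 85 ≡ 25. → (28, 25)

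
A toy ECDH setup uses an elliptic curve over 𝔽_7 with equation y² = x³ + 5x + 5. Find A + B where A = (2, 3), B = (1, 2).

(5, 1)

(2, 3) + (1, 2). λ = (2 - 3)/(1 - 2) ≡ 6/6 mod 7. 6⁻¹ ≡ 6 (mod 7) since 6·6 = 36 ≡ 1, so λ ≡ 1.
  x = λ² - 2 - 1 = 1 - 3 ≡ 5; y = λ·(2 - 5) - 3 ≡ 1. → (5, 1)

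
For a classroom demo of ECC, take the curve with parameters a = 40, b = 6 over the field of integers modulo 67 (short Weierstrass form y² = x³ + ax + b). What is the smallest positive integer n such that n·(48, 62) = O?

11

2P: tangent at (48, 62): λ = (3·48² + 40)/(2·62) ≡ 51/57. 57⁻¹ ≡ 20 (mod 67), so λ ≡ 51·20 ≡ 15.
  x = λ² - 48 - 48 = 225 - 96 ≡ 62; y = λ·(48 - 62) - 62 ≡ 63. → (62, 63)
3P: (62, 63) + (48, 62). λ = (62 - 63)/(48 - 62) ≡ 66/53 mod 67. 53⁻¹ ≡ 43 (mod 67), so λ ≡ 24.
  x = λ² - 62 - 48 = 576 - 110 ≡ 64; y = λ·(62 - 64) - 63 ≡ 23. → (64, 23)
4P: (64, 23) + (48, 62). λ = (62 - 23)/(48 - 64) ≡ 39/51 mod 67. 51⁻¹ ≡ 46 (mod 67), so λ ≡ 52.
  x = λ² - 64 - 48 = 2704 - 112 ≡ 46; y = λ·(64 - 46) - 23 ≡ 42. → (46, 42)
5P: (46, 42) + (48, 62). λ = (62 - 42)/(48 - 46) ≡ 20/2 mod 67. 2⁻¹ ≡ 34 (mod 67), so λ ≡ 10.
  x = λ² - 46 - 48 = 100 - 94 ≡ 6; y = λ·(46 - 6) - 42 ≡ 23. → (6, 23)
6P: (6, 23) + (48, 62). λ = (62 - 23)/(48 - 6) ≡ 39/42 mod 67. 42⁻¹ ≡ 8 (mod 67), so λ ≡ 44.
  x = λ² - 6 - 48 = 1936 - 54 ≡ 6; y = λ·(6 - 6) - 23 ≡ 44. → (6, 44)
7P: (6, 44) + (48, 62). λ = (62 - 44)/(48 - 6) ≡ 18/42 mod 67. 42⁻¹ ≡ 8 (mod 67) since 42·8 = 336 ≡ 1, so λ ≡ 10.
  x = λ² - 6 - 48 = 100 - 54 ≡ 46; y = λ·(6 - 46) - 44 ≡ 25. → (46, 25)
8P: (46, 25) + (48, 62). λ = (62 - 25)/(48 - 46) ≡ 37/2 mod 67. 2⁻¹ ≡ 34 (mod 67), so λ ≡ 52.
  x = λ² - 46 - 48 = 2704 - 94 ≡ 64; y = λ·(46 - 64) - 25 ≡ 44. → (64, 44)
9P: (64, 44) + (48, 62). λ = (62 - 44)/(48 - 64) ≡ 18/51 mod 67. 51⁻¹ ≡ 46 (mod 67) since 51·46 = 2346 ≡ 1, so λ ≡ 24.
  x = λ² - 64 - 48 = 576 - 112 ≡ 62; y = λ·(64 - 62) - 44 ≡ 4. → (62, 4)
10P: (62, 4) + (48, 62). λ = (62 - 4)/(48 - 62) ≡ 58/53 mod 67. 53⁻¹ ≡ 43 (mod 67) since 53·43 = 2279 ≡ 1, so λ ≡ 15.
  x = λ² - 62 - 48 = 225 - 110 ≡ 48; y = λ·(62 - 48) - 4 ≡ 5. → (48, 5)
11P: (48, 5) + (48, 62): same x and y₁ ≡ -y₂, so the sum is O.
11P = O, so the order is 11.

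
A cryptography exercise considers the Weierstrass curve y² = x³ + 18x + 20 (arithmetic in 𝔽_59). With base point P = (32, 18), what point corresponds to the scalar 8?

(58, 58)

Double-and-add on 8 = (1000)₂. Start with P = (32, 18) for the leading 1-bit.
double: tangent at (32, 18): λ = (3·32² + 18)/(2·18) ≡ 22/36. 36⁻¹ ≡ 41 (mod 59), so λ ≡ 22·41 ≡ 17.
  x = λ² - 32 - 32 = 289 - 64 ≡ 48; y = λ·(32 - 48) - 18 ≡ 5. → (48, 5)
double: tangent at (48, 5): λ = (3·48² + 18)/(2·5) ≡ 27/10. 10⁻¹ ≡ 6 (mod 59) since 10·6 = 60 ≡ 1, so λ ≡ 27·6 ≡ 44.
  x = λ² - 48 - 48 = 1936 - 96 ≡ 11; y = λ·(48 - 11) - 5 ≡ 30. → (11, 30)
double: tangent at (11, 30): λ = (3·11² + 18)/(2·30) ≡ 27/1. 1⁻¹ ≡ 1 (mod 59) since 1·1 = 1 ≡ 1, so λ ≡ 27·1 ≡ 27.
  x = λ² - 11 - 11 = 729 - 22 ≡ 58; y = λ·(11 - 58) - 30 ≡ 58. → (58, 58)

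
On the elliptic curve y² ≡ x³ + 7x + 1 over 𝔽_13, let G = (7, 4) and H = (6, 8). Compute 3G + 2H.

First 3G:
Repeated addition: build up to 3G.
2G: tangent at (7, 4): λ = (3·7² + 7)/(2·4) ≡ 11/8. 8⁻¹ ≡ 5 (mod 13), so λ ≡ 11·5 ≡ 3.
  x = λ² - 7 - 7 = 9 - 14 ≡ 8; y = λ·(7 - 8) - 4 ≡ 6. → (8, 6)
3G: (8, 6) + (7, 4). λ = (4 - 6)/(7 - 8) ≡ 11/12 mod 13. 12⁻¹ ≡ 12 (mod 13) since 12·12 = 144 ≡ 1, so λ ≡ 2.
  x = λ² - 8 - 7 = 4 - 15 ≡ 2; y = λ·(8 - 2) - 6 ≡ 6. → (2, 6)
3G = (2, 6).
Next 2H:
Repeated addition: build up to 2H.
2H: tangent at (6, 8): λ = (3·6² + 7)/(2·8) ≡ 11/3. 3⁻¹ ≡ 9 (mod 13), so λ ≡ 11·9 ≡ 8.
  x = λ² - 6 - 6 = 64 - 12 ≡ 0; y = λ·(6 - 0) - 8 ≡ 1. → (0, 1)
2H = (0, 1).
Finally 3G + 2H:
(2, 6) + (0, 1). λ = (1 - 6)/(0 - 2) ≡ 8/11 mod 13. 11⁻¹ ≡ 6 (mod 13) since 11·6 = 66 ≡ 1, so λ ≡ 9.
  x = λ² - 2 - 0 = 81 - 2 ≡ 1; y = λ·(2 - 1) - 6 ≡ 3. → (1, 3)

(1, 3)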